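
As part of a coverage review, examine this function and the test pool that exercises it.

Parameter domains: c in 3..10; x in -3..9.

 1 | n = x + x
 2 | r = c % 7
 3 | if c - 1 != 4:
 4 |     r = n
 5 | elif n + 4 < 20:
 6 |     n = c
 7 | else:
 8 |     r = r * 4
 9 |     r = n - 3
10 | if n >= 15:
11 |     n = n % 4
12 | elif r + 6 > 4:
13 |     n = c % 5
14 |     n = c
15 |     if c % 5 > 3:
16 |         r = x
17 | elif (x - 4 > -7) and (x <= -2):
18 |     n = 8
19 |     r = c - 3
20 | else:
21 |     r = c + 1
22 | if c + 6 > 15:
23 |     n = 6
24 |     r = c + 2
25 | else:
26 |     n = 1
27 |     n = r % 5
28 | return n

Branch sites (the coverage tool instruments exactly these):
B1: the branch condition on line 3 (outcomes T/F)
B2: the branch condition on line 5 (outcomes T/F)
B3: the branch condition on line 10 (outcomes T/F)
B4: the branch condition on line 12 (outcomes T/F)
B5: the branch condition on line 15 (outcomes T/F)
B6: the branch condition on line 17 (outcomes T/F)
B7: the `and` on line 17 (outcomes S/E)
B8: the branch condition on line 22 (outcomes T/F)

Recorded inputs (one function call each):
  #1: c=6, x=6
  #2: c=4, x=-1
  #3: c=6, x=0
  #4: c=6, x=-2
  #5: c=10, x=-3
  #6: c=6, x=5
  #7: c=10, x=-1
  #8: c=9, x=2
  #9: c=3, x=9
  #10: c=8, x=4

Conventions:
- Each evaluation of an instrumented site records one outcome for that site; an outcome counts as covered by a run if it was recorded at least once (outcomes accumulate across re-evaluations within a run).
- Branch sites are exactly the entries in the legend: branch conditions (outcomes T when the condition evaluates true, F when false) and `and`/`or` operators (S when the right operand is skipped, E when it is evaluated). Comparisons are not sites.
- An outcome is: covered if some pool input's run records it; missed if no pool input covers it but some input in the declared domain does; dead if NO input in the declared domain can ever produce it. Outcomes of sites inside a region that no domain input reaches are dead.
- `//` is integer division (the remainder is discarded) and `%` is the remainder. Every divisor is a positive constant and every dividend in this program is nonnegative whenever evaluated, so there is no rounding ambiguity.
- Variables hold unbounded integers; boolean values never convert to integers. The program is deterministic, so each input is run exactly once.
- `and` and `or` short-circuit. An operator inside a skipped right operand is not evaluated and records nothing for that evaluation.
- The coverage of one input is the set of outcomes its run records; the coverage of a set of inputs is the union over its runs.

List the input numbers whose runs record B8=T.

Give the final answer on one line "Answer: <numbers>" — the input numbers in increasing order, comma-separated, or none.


input #1 (c=6, x=6): does not produce B8=T
input #2 (c=4, x=-1): does not produce B8=T
input #3 (c=6, x=0): does not produce B8=T
input #4 (c=6, x=-2): does not produce B8=T
input #5 (c=10, x=-3): produces B8=T
input #6 (c=6, x=5): does not produce B8=T
input #7 (c=10, x=-1): produces B8=T
input #8 (c=9, x=2): does not produce B8=T
input #9 (c=3, x=9): does not produce B8=T
input #10 (c=8, x=4): does not produce B8=T
Answer: 5, 7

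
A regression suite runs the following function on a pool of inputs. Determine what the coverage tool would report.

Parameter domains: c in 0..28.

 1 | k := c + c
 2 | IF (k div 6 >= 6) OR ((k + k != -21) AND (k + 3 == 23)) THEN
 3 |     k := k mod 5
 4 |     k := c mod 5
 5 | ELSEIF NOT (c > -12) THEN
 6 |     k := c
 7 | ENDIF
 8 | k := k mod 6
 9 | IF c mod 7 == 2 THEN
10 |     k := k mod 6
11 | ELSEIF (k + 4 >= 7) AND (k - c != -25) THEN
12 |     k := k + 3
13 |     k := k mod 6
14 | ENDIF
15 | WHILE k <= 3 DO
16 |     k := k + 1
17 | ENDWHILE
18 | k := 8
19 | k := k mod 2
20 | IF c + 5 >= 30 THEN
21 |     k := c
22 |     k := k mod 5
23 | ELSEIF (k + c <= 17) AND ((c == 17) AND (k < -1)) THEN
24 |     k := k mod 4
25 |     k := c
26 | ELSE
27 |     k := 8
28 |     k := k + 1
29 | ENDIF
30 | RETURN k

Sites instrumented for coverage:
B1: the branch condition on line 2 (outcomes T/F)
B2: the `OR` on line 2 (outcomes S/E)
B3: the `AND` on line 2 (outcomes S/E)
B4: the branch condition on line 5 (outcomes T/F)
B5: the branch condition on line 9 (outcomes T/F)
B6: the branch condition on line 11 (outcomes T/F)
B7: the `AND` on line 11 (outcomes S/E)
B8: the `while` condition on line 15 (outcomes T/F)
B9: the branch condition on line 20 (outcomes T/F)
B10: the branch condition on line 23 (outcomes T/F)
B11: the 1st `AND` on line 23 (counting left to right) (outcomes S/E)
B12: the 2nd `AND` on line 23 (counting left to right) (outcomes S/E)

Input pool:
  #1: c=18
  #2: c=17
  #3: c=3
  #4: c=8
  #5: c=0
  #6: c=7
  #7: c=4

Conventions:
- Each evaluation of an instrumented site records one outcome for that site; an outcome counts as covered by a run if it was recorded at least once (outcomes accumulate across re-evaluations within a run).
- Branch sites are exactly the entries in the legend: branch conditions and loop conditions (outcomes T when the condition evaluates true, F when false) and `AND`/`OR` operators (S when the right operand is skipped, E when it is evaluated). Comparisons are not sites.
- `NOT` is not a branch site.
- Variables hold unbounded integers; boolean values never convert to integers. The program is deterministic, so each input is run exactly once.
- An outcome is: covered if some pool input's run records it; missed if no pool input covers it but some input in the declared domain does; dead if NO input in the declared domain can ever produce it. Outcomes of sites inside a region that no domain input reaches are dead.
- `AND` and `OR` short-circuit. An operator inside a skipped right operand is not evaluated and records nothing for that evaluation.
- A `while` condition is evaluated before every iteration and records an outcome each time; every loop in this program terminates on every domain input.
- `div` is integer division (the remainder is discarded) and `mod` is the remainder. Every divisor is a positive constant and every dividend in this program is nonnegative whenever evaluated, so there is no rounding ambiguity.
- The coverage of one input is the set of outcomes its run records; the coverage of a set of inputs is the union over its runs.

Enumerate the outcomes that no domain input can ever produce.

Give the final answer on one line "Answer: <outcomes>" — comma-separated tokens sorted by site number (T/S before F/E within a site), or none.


running all 29 domain inputs and tallying outcomes:
  B3=S: zero occurrences over every domain input -> dead
  B4=T: zero occurrences over every domain input -> dead
  B10=T: zero occurrences over every domain input -> dead
  reachable outcomes have witnesses, e.g. B1=T (e.g. c=10), B1=F (e.g. c=0), B2=S (e.g. c=18), B2=E (e.g. c=0)
Answer: B3=S, B4=T, B10=T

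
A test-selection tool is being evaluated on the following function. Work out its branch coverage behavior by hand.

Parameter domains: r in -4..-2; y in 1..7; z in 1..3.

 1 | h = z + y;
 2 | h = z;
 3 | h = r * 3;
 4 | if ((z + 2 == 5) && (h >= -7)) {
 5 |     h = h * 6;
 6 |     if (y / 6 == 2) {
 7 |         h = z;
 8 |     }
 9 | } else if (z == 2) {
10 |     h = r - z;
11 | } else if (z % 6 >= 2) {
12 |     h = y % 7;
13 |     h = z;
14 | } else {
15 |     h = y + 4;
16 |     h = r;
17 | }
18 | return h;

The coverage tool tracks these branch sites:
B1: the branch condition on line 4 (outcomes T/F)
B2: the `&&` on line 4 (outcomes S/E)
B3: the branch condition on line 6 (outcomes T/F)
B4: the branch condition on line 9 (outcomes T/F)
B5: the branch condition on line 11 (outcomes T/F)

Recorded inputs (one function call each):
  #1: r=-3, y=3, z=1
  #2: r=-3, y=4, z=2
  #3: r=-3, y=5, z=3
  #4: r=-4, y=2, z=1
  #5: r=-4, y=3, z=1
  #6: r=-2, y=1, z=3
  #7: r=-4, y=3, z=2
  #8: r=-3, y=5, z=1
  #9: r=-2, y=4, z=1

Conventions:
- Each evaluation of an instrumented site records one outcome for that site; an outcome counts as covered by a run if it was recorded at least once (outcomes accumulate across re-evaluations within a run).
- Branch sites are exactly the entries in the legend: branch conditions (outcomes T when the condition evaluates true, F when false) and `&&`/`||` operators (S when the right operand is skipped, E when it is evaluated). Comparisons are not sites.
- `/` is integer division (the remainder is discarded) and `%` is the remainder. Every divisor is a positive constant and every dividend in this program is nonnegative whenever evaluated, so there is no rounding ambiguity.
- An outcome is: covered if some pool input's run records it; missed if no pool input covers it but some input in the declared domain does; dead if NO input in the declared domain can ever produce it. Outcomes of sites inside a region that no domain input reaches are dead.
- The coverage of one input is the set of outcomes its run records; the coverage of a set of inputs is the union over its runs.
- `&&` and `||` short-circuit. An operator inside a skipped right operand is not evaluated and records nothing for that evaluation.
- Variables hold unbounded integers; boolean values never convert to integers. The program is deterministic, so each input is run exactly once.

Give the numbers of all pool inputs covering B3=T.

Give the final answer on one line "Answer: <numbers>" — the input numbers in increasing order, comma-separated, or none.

input #1 (r=-3, y=3, z=1): does not produce B3=T
input #2 (r=-3, y=4, z=2): does not produce B3=T
input #3 (r=-3, y=5, z=3): does not produce B3=T
input #4 (r=-4, y=2, z=1): does not produce B3=T
input #5 (r=-4, y=3, z=1): does not produce B3=T
input #6 (r=-2, y=1, z=3): does not produce B3=T
input #7 (r=-4, y=3, z=2): does not produce B3=T
input #8 (r=-3, y=5, z=1): does not produce B3=T
input #9 (r=-2, y=4, z=1): does not produce B3=T

Answer: none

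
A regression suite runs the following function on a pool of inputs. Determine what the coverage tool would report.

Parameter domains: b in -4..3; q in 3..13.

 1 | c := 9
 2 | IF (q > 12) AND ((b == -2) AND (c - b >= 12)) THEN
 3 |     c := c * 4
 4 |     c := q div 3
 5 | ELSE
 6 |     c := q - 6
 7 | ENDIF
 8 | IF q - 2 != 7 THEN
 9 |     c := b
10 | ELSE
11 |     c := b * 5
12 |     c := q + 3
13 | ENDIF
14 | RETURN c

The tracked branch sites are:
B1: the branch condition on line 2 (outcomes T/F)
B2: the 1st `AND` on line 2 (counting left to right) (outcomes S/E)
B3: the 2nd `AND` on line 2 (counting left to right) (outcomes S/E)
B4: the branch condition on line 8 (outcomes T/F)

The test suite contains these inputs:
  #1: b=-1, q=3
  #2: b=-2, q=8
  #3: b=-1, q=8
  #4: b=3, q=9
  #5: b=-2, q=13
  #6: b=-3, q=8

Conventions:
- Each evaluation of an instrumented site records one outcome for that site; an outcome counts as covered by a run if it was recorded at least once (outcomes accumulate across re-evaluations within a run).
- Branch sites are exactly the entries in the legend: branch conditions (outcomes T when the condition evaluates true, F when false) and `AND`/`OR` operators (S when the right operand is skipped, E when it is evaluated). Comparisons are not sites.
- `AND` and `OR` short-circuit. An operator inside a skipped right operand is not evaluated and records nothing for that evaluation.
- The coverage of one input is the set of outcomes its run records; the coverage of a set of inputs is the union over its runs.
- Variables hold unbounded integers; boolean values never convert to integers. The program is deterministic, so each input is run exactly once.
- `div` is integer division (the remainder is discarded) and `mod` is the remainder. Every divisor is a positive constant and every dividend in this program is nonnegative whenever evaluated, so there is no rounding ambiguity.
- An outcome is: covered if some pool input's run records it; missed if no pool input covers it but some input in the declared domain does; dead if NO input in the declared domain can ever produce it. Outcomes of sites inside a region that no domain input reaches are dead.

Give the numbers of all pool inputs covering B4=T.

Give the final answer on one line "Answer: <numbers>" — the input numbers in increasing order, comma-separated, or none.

input #1 (b=-1, q=3): produces B4=T
input #2 (b=-2, q=8): produces B4=T
input #3 (b=-1, q=8): produces B4=T
input #4 (b=3, q=9): does not produce B4=T
input #5 (b=-2, q=13): produces B4=T
input #6 (b=-3, q=8): produces B4=T

Answer: 1, 2, 3, 5, 6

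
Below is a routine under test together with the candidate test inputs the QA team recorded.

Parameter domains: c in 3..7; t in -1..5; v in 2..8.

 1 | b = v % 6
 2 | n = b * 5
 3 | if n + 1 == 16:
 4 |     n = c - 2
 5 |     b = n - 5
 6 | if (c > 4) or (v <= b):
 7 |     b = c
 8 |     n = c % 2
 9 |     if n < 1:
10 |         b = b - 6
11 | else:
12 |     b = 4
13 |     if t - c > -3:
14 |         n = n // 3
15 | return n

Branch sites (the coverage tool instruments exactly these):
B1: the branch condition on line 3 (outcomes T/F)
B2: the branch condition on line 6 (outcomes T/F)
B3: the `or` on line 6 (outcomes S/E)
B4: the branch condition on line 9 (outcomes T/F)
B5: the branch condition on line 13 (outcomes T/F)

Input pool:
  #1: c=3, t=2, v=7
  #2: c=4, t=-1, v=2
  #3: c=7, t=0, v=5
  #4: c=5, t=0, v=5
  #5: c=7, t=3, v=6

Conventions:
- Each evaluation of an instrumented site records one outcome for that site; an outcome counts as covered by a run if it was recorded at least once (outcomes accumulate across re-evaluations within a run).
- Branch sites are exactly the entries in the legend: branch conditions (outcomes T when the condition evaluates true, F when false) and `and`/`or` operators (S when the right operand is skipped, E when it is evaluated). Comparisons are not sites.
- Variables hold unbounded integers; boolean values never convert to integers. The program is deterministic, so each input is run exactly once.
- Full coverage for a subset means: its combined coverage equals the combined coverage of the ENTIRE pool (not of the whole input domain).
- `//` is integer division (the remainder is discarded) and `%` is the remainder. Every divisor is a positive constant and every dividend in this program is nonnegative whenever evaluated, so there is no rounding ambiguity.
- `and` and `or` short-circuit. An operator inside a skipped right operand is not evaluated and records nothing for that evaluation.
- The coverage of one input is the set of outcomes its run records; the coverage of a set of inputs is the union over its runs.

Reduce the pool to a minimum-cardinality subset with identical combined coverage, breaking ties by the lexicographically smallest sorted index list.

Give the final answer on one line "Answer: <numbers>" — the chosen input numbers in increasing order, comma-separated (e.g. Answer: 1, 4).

run #1 (c=3, t=2, v=7) runs B1->F, B3->E, B2->F, B5->T; records B1=F, B2=F, B3=E, B5=T
run #2 (c=4, t=-1, v=2) runs B1->F, B3->E, B2->T, B4->T; records B1=F, B2=T, B3=E, B4=T
run #3 (c=7, t=0, v=5) runs B1->F, B3->S, B2->T, B4->F; records B1=F, B2=T, B3=S, B4=F
run #4 (c=5, t=0, v=5) runs B1->F, B3->S, B2->T, B4->F; records B1=F, B2=T, B3=S, B4=F
run #5 (c=7, t=3, v=6) runs B1->F, B3->S, B2->T, B4->F; records B1=F, B2=T, B3=S, B4=F
pool-wide coverage (8 outcomes): B1=F, B2=T, B2=F, B3=S, B3=E, B4=T, B4=F, B5=T
every size-1 subset falls short of the 8 outcomes (best: 4/8)
every size-2 subset falls short of the 8 outcomes (best: 7/8)
size 3: inputs {1, 2, 3} cover all 8 outcomes, and no lexicographically smaller subset of this size does

Answer: 1, 2, 3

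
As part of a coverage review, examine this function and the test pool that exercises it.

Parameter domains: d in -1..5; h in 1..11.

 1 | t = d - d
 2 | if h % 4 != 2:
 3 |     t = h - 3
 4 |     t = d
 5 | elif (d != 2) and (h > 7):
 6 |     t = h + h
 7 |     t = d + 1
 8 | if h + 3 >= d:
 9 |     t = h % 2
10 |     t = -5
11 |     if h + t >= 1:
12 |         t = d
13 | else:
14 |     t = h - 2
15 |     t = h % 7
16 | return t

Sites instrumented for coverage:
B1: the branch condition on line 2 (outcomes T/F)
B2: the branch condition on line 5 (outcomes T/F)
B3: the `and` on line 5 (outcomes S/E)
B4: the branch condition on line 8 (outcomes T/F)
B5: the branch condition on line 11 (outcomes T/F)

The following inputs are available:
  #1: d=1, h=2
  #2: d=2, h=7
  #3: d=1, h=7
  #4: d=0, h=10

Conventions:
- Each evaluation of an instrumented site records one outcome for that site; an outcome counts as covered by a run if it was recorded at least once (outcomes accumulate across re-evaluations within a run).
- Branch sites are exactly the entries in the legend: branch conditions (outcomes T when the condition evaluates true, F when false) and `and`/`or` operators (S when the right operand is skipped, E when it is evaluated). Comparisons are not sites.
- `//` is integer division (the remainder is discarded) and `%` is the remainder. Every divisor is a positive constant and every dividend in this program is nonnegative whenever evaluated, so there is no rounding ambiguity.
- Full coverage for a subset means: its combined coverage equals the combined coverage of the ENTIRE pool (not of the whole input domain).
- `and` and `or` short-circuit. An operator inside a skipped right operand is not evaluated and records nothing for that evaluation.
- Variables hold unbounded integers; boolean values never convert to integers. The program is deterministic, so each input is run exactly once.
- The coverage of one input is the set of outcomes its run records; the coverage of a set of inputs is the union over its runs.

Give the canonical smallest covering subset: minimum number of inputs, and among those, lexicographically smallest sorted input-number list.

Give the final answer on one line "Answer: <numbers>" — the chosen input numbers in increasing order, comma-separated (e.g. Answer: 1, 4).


input #1 (d=1, h=2): events B1->F, B3->E, B2->F, B4->T, B5->F; covers B1=F, B2=F, B3=E, B4=T, B5=F
input #2 (d=2, h=7): events B1->T, B4->T, B5->T; covers B1=T, B4=T, B5=T
input #3 (d=1, h=7): events B1->T, B4->T, B5->T; covers B1=T, B4=T, B5=T
input #4 (d=0, h=10): events B1->F, B3->E, B2->T, B4->T, B5->T; covers B1=F, B2=T, B3=E, B4=T, B5=T
together the pool reaches 8 outcomes: B1=T, B1=F, B2=T, B2=F, B3=E, B4=T, B5=T, B5=F
every size-1 subset falls short of the 8 outcomes (best: 5/8)
every size-2 subset falls short of the 8 outcomes (best: 7/8)
size 3: inputs {1, 2, 4} cover all 8 outcomes, and no lexicographically smaller subset of this size does
Answer: 1, 2, 4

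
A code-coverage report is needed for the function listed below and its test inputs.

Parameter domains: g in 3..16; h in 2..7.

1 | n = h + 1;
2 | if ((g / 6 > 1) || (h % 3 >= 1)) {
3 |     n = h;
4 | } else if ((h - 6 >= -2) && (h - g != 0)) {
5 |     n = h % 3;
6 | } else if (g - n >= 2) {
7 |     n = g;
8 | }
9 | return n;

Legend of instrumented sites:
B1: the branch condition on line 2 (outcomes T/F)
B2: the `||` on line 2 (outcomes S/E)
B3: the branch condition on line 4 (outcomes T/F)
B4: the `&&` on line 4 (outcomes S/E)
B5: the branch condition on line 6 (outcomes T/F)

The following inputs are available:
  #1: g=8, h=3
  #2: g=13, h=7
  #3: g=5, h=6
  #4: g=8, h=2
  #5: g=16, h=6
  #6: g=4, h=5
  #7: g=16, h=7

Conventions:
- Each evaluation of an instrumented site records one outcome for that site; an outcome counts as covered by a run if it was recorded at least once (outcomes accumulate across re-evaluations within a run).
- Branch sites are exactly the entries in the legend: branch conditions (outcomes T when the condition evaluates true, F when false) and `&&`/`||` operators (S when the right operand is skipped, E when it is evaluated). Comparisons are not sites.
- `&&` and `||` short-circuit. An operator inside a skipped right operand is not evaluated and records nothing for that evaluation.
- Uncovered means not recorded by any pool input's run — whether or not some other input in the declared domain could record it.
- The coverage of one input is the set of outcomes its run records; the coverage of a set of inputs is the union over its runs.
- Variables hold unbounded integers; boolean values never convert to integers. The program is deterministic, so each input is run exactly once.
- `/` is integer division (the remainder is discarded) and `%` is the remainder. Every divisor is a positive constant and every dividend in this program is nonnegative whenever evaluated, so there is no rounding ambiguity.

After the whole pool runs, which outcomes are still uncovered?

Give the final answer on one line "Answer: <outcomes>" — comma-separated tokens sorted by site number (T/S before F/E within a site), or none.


test 1 (g=8, h=3) fires B2->E, B1->F, B4->S, B3->F, B5->T; hits B1=F, B2=E, B3=F, B4=S, B5=T
test 2 (g=13, h=7) fires B2->S, B1->T; hits B1=T, B2=S
test 3 (g=5, h=6) fires B2->E, B1->F, B4->E, B3->T; hits B1=F, B2=E, B3=T, B4=E
test 4 (g=8, h=2) fires B2->E, B1->T; hits B1=T, B2=E
test 5 (g=16, h=6) fires B2->S, B1->T; hits B1=T, B2=S
test 6 (g=4, h=5) fires B2->E, B1->T; hits B1=T, B2=E
test 7 (g=16, h=7) fires B2->S, B1->T; hits B1=T, B2=S
union over the pool: B1=T, B1=F, B2=S, B2=E, B3=T, B3=F, B4=S, B4=E, B5=T
uncovered (1 of 10): B5=F
Answer: B5=F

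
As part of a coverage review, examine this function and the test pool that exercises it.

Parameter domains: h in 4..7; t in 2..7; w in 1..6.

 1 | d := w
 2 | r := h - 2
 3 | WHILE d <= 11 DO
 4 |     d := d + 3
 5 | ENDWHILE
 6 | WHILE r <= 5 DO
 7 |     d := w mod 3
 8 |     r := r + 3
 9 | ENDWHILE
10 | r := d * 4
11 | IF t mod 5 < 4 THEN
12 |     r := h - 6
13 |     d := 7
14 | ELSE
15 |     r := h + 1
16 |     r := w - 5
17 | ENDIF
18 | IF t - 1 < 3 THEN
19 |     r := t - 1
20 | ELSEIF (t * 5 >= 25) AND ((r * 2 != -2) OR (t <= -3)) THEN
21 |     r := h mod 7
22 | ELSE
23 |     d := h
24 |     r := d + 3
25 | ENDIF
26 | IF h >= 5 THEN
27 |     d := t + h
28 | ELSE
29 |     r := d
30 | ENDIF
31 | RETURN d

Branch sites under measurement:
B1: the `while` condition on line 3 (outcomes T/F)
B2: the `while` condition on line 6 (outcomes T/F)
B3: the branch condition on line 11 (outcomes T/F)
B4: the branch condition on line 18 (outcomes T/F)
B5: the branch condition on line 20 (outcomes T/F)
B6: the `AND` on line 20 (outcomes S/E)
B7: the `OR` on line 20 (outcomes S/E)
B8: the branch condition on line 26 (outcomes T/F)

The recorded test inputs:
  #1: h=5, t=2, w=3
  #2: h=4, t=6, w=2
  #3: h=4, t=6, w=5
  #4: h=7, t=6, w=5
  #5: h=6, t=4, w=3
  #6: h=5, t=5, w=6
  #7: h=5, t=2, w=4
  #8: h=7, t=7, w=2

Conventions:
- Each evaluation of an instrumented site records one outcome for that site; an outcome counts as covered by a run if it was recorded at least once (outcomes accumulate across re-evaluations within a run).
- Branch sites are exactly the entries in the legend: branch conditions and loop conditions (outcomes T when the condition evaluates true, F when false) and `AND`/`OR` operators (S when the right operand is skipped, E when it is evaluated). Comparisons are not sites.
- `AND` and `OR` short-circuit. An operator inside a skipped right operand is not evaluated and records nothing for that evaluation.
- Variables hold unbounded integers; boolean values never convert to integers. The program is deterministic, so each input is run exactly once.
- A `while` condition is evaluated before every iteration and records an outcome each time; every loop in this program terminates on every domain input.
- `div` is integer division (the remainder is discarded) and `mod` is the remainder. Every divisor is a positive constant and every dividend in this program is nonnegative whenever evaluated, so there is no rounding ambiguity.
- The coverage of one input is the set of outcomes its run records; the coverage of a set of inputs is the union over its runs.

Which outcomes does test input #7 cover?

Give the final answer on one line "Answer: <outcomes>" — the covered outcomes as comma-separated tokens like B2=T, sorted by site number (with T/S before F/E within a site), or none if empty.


Event log for input #7 (h=5, t=2, w=4):
  B1->T, B1->T, B1->T, B1->F, B2->T, B2->F, B3->T, B4->T, B8->T
as a set, this run covers: B1=T, B1=F, B2=T, B2=F, B3=T, B4=T, B8=T
Answer: B1=T, B1=F, B2=T, B2=F, B3=T, B4=T, B8=T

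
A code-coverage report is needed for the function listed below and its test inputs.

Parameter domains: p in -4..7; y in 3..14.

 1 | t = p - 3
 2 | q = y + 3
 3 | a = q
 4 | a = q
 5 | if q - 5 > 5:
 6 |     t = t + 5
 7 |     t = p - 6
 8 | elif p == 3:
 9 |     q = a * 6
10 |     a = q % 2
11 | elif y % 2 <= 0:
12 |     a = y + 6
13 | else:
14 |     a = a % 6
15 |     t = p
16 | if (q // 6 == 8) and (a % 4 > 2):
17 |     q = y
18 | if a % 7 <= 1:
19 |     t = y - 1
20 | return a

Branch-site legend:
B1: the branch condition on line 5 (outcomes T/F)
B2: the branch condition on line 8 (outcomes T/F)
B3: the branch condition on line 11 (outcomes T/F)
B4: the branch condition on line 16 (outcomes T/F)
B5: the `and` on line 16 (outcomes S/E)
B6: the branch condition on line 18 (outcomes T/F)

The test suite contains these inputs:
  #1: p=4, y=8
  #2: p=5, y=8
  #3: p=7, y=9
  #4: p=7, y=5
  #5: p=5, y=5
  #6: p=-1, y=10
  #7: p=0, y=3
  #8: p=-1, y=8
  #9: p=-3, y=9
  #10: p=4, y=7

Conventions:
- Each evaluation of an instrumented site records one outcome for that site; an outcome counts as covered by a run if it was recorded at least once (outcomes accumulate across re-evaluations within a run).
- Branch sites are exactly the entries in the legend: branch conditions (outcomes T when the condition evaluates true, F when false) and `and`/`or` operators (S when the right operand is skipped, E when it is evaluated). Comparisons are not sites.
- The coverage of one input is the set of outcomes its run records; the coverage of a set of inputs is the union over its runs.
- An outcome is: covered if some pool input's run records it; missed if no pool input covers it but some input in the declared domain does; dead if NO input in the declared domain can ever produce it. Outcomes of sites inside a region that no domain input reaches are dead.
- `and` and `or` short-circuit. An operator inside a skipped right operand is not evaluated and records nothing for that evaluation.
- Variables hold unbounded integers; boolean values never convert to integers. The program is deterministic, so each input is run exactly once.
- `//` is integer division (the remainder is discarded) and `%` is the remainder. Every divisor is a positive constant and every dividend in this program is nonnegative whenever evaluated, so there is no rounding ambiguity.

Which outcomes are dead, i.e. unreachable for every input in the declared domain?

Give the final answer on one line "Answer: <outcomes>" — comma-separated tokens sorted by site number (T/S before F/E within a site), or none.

checking every outcome against all 144 domain inputs:
  B4=T: zero occurrences over every domain input -> dead
  reachable outcomes have witnesses, e.g. B1=T (e.g. p=-4, y=8), B1=F (e.g. p=-4, y=3), B2=T (e.g. p=3, y=3), B2=F (e.g. p=-4, y=3)

Answer: B4=T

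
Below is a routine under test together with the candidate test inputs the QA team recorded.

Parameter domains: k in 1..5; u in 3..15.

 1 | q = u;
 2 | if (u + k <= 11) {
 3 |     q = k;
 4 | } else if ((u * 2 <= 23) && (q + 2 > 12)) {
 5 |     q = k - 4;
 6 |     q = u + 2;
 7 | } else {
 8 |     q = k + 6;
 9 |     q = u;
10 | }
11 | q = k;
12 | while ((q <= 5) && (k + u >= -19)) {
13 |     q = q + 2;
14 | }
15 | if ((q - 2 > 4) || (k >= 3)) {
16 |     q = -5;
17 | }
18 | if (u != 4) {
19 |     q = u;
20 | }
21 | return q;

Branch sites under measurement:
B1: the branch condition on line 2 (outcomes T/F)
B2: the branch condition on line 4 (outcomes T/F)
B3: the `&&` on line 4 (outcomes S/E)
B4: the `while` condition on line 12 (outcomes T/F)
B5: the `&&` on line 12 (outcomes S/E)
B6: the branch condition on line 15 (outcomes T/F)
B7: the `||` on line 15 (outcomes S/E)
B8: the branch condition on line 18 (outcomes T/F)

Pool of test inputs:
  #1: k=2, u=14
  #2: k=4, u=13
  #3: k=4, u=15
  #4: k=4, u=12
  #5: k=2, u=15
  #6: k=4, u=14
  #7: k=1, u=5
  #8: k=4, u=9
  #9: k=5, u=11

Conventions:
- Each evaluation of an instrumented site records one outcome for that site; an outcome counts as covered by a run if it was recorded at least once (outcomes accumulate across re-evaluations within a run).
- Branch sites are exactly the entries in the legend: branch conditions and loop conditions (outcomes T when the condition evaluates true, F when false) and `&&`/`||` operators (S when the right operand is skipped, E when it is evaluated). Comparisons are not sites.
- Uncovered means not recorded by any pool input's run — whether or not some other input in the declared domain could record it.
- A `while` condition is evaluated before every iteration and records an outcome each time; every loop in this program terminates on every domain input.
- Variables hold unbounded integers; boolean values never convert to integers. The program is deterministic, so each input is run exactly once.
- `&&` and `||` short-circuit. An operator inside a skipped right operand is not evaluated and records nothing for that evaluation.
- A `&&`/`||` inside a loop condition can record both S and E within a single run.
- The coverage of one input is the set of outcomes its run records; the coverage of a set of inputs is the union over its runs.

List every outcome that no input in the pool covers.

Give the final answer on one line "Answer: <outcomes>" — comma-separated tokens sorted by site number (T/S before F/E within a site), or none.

input #1, k=2, u=14: events B1->F, B3->S, B2->F, B5->E, B4->T, B5->E, B4->T, B5->S, B4->F, B7->E, B6->F, B8->T; outcomes B1=F, B2=F, B3=S, B4=T, B4=F, B5=S, B5=E, B6=F, B7=E, B8=T
input #2, k=4, u=13: events B1->F, B3->S, B2->F, B5->E, B4->T, B5->S, B4->F, B7->E, B6->T, B8->T; outcomes B1=F, B2=F, B3=S, B4=T, B4=F, B5=S, B5=E, B6=T, B7=E, B8=T
input #3, k=4, u=15: events B1->F, B3->S, B2->F, B5->E, B4->T, B5->S, B4->F, B7->E, B6->T, B8->T; outcomes B1=F, B2=F, B3=S, B4=T, B4=F, B5=S, B5=E, B6=T, B7=E, B8=T
input #4, k=4, u=12: events B1->F, B3->S, B2->F, B5->E, B4->T, B5->S, B4->F, B7->E, B6->T, B8->T; outcomes B1=F, B2=F, B3=S, B4=T, B4=F, B5=S, B5=E, B6=T, B7=E, B8=T
input #5, k=2, u=15: events B1->F, B3->S, B2->F, B5->E, B4->T, B5->E, B4->T, B5->S, B4->F, B7->E, B6->F, B8->T; outcomes B1=F, B2=F, B3=S, B4=T, B4=F, B5=S, B5=E, B6=F, B7=E, B8=T
input #6, k=4, u=14: events B1->F, B3->S, B2->F, B5->E, B4->T, B5->S, B4->F, B7->E, B6->T, B8->T; outcomes B1=F, B2=F, B3=S, B4=T, B4=F, B5=S, B5=E, B6=T, B7=E, B8=T
input #7, k=1, u=5: events B1->T, B5->E, B4->T, B5->E, B4->T, B5->E, B4->T, B5->S, B4->F, B7->S, B6->T, B8->T; outcomes B1=T, B4=T, B4=F, B5=S, B5=E, B6=T, B7=S, B8=T
input #8, k=4, u=9: events B1->F, B3->E, B2->F, B5->E, B4->T, B5->S, B4->F, B7->E, B6->T, B8->T; outcomes B1=F, B2=F, B3=E, B4=T, B4=F, B5=S, B5=E, B6=T, B7=E, B8=T
input #9, k=5, u=11: events B1->F, B3->E, B2->T, B5->E, B4->T, B5->S, B4->F, B7->S, B6->T, B8->T; outcomes B1=F, B2=T, B3=E, B4=T, B4=F, B5=S, B5=E, B6=T, B7=S, B8=T
union over the pool: B1=T, B1=F, B2=T, B2=F, B3=S, B3=E, B4=T, B4=F, B5=S, B5=E, B6=T, B6=F, B7=S, B7=E, B8=T
uncovered (1 of 16): B8=F

Answer: B8=F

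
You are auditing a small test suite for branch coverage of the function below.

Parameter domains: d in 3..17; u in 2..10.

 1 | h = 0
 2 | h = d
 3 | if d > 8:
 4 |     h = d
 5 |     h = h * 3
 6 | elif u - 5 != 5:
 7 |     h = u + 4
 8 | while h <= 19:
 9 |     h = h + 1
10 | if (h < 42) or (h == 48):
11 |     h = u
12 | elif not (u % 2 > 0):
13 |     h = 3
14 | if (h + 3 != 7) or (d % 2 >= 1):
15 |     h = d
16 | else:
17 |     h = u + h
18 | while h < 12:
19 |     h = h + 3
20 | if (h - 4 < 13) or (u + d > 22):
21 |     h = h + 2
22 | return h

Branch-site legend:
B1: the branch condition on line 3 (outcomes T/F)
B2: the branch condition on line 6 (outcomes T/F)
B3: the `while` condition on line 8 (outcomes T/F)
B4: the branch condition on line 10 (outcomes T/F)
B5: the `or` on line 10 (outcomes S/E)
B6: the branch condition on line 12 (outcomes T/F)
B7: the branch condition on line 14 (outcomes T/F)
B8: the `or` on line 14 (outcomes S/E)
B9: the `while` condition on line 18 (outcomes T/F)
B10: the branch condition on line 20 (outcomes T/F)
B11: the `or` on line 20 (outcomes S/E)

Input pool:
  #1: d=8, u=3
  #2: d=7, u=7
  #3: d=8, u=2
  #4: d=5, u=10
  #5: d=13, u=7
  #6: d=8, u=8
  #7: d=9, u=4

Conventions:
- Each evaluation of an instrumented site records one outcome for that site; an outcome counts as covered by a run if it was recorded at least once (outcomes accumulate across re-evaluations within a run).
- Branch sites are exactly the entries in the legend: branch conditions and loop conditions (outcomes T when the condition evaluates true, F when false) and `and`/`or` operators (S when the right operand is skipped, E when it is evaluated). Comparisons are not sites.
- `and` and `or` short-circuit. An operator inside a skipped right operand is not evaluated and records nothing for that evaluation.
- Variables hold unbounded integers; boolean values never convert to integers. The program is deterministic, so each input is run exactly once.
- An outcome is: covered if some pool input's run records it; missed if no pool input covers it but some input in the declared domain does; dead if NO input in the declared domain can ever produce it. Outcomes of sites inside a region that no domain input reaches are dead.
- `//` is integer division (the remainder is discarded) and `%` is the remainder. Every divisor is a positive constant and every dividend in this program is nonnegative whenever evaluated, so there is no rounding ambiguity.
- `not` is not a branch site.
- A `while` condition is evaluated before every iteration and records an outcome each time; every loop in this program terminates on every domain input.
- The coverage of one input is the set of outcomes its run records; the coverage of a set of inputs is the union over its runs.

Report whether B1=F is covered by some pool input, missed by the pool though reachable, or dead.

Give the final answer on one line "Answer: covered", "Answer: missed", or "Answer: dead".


B1=F is recorded by pool input(s) 1, 2, 3, 4, 6 -> covered
Answer: covered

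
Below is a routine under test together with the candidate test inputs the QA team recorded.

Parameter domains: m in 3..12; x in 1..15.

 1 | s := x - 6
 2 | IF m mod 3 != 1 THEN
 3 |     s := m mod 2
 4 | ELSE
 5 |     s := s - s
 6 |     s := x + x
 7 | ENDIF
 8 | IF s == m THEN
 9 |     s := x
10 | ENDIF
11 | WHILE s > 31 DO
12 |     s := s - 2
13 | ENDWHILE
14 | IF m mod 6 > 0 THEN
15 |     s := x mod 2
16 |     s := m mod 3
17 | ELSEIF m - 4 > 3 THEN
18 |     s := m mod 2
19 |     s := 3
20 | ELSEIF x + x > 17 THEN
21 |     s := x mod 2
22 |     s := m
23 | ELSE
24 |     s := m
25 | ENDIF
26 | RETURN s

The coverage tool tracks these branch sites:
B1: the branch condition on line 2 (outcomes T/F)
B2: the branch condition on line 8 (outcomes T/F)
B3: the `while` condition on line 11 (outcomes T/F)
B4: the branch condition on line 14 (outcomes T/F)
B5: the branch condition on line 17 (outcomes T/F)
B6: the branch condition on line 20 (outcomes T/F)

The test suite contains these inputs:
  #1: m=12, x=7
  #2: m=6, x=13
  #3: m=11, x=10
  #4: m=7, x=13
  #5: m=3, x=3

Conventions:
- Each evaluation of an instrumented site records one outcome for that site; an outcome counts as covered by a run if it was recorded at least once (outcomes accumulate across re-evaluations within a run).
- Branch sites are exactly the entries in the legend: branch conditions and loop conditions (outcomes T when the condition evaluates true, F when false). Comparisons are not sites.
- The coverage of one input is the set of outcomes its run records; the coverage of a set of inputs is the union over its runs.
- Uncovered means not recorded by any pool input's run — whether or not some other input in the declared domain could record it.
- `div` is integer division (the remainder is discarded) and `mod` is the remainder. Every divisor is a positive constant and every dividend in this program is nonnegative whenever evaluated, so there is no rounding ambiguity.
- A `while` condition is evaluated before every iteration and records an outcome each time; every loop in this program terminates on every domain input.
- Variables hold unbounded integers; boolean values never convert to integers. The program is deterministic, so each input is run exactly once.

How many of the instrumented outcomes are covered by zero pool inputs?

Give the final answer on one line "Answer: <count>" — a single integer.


input #1 (m=12, x=7): events B1->T, B2->F, B3->F, B4->F, B5->T; covers B1=T, B2=F, B3=F, B4=F, B5=T
input #2 (m=6, x=13): events B1->T, B2->F, B3->F, B4->F, B5->F, B6->T; covers B1=T, B2=F, B3=F, B4=F, B5=F, B6=T
input #3 (m=11, x=10): events B1->T, B2->F, B3->F, B4->T; covers B1=T, B2=F, B3=F, B4=T
input #4 (m=7, x=13): events B1->F, B2->F, B3->F, B4->T; covers B1=F, B2=F, B3=F, B4=T
input #5 (m=3, x=3): events B1->T, B2->F, B3->F, B4->T; covers B1=T, B2=F, B3=F, B4=T
union over the pool: B1=T, B1=F, B2=F, B3=F, B4=T, B4=F, B5=T, B5=F, B6=T
uncovered (3 of 12): B2=T, B3=T, B6=F
Answer: 3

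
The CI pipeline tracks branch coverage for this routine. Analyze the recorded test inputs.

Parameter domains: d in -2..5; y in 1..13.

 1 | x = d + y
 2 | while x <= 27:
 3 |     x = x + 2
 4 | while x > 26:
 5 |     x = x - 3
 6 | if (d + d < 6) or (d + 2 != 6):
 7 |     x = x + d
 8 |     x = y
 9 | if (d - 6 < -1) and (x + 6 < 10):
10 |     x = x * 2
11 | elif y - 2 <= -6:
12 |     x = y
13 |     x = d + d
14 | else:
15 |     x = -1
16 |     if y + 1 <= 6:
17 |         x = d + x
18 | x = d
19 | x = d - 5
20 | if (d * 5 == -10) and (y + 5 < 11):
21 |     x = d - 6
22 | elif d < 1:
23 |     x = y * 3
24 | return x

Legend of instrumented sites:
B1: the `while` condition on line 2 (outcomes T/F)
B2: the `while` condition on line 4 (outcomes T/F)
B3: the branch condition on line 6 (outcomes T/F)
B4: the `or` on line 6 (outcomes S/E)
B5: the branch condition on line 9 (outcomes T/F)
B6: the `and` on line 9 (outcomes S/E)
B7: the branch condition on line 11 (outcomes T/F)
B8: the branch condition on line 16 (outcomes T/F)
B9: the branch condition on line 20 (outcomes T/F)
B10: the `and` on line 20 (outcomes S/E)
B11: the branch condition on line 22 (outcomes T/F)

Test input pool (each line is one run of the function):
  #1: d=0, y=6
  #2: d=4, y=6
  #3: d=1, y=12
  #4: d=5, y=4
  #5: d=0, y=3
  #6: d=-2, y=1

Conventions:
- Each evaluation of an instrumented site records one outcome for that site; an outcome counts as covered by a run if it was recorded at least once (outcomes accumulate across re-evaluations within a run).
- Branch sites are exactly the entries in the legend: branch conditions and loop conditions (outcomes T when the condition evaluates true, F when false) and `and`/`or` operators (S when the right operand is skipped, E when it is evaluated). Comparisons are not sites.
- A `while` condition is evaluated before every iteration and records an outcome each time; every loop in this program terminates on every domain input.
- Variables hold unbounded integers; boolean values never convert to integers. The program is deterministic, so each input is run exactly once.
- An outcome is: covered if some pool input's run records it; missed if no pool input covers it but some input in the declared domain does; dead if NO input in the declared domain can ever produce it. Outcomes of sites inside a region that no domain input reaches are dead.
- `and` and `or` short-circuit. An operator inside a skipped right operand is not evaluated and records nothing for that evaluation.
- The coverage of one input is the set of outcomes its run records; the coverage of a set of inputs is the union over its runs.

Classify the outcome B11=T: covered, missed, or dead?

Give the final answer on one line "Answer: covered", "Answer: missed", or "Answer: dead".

B11=T is recorded by pool input(s) 1, 5 -> covered

Answer: covered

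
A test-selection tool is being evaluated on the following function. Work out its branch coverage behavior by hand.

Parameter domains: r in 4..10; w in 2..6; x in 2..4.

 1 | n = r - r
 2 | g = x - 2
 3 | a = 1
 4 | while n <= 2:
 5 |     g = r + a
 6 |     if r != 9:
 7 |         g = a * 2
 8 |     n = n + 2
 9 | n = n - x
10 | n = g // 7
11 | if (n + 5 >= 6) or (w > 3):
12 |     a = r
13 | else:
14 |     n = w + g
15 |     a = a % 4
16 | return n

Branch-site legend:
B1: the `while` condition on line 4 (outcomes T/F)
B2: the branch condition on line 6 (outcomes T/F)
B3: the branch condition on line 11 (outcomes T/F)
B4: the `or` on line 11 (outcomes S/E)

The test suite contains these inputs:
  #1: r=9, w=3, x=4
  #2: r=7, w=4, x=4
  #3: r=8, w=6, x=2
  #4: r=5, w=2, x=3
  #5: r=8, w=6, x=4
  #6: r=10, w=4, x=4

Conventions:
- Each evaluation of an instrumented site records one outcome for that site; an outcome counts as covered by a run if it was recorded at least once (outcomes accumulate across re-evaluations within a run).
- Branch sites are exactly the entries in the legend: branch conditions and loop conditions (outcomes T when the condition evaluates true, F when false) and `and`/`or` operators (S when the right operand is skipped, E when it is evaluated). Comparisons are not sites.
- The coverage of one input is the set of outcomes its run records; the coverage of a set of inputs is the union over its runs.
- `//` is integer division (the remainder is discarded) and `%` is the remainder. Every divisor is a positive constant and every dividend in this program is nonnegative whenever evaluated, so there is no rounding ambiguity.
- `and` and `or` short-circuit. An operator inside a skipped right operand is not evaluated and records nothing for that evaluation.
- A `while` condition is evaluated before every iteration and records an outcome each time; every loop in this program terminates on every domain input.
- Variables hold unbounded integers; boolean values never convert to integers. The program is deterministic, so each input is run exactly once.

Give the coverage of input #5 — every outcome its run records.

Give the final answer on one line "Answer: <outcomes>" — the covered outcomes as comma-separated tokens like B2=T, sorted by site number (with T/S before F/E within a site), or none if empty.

Event log for input #5 (r=8, w=6, x=4):
  B1->T, B2->T, B1->T, B2->T, B1->F, B4->E, B3->T
as a set, this run covers: B1=T, B1=F, B2=T, B3=T, B4=E

Answer: B1=T, B1=F, B2=T, B3=T, B4=E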